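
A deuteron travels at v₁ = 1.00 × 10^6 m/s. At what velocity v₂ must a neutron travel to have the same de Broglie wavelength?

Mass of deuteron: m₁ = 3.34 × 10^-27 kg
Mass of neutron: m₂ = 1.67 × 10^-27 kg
v₂ = 2.00 × 10^6 m/s

For equal de Broglie wavelengths: λ₁ = λ₂

h/(m₁v₁) = h/(m₂v₂)
m₁v₁ = m₂v₂
v₂ = v₁ · (m₁/m₂)

v₂ = 1.00 × 10^6 m/s × (3.34 × 10^-27 kg / 1.67 × 10^-27 kg)
v₂ = 2.00 × 10^6 m/s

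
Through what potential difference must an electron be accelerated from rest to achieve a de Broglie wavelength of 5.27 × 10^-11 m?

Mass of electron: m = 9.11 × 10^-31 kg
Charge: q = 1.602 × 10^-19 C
542 V

From λ = h/√(2mqV), we solve for V:

λ² = h²/(2mqV)
V = h²/(2mqλ²)
V = (6.626 × 10^-34 J·s)² / (2 × 9.11 × 10^-31 kg × 1.602 × 10^-19 C × (5.27 × 10^-11 m)²)
V = 542 V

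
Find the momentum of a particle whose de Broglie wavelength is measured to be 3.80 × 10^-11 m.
1.74 × 10^-23 kg·m/s

From the de Broglie relation λ = h/p, we solve for p:

p = h/λ
p = (6.626 × 10^-34 J·s) / (3.80 × 10^-11 m)
p = 1.74 × 10^-23 kg·m/s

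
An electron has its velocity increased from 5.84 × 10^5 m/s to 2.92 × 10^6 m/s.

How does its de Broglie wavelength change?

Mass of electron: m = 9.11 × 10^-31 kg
The wavelength decreases by a factor of 5.

Using λ = h/(mv):

Initial wavelength: λ₁ = h/(mv₁) = 1.25 × 10^-9 m
Final wavelength: λ₂ = h/(mv₂) = 2.49 × 10^-10 m

Since λ ∝ 1/v, when velocity increases by a factor of 5, the wavelength decreases by a factor of 5.

λ₂/λ₁ = v₁/v₂ = 1/5

The wavelength decreases by a factor of 5.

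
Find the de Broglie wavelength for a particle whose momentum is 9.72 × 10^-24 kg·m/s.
6.82 × 10^-11 m

Using the de Broglie relation λ = h/p:

λ = h/p
λ = (6.626 × 10^-34 J·s) / (9.72 × 10^-24 kg·m/s)
λ = 6.82 × 10^-11 m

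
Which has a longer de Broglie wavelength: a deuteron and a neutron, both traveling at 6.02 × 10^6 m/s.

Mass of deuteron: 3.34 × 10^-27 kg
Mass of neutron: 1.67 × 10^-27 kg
The neutron has the longer wavelength.

Using λ = h/(mv), since both particles have the same velocity, the wavelength depends only on mass.

For deuteron: λ₁ = h/(m₁v) = 3.30 × 10^-14 m
For neutron: λ₂ = h/(m₂v) = 6.59 × 10^-14 m

Since λ ∝ 1/m at constant velocity, the lighter particle has the longer wavelength.

The neutron has the longer de Broglie wavelength.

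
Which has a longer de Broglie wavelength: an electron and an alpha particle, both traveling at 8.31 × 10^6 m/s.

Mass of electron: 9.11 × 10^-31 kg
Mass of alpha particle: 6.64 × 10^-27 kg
The electron has the longer wavelength.

Using λ = h/(mv), since both particles have the same velocity, the wavelength depends only on mass.

For electron: λ₁ = h/(m₁v) = 8.75 × 10^-11 m
For alpha particle: λ₂ = h/(m₂v) = 1.20 × 10^-14 m

Since λ ∝ 1/m at constant velocity, the lighter particle has the longer wavelength.

The electron has the longer de Broglie wavelength.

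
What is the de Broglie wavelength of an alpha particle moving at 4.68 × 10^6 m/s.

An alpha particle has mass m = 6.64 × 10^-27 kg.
2.13 × 10^-14 m

Using the de Broglie relation λ = h/(mv):

λ = h/(mv)
λ = (6.626 × 10^-34 J·s) / (6.64 × 10^-27 kg × 4.68 × 10^6 m/s)
λ = 2.13 × 10^-14 m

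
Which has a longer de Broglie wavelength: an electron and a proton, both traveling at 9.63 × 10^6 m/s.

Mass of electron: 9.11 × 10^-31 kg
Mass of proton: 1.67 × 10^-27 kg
The electron has the longer wavelength.

Using λ = h/(mv), since both particles have the same velocity, the wavelength depends only on mass.

For electron: λ₁ = h/(m₁v) = 7.55 × 10^-11 m
For proton: λ₂ = h/(m₂v) = 4.12 × 10^-14 m

Since λ ∝ 1/m at constant velocity, the lighter particle has the longer wavelength.

The electron has the longer de Broglie wavelength.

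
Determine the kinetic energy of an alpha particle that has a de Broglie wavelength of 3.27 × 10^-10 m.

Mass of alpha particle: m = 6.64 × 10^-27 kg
3.09 × 10^-22 J (or 1.93 × 10^-3 eV)

From λ = h/√(2mKE), we solve for KE:

λ² = h²/(2mKE)
KE = h²/(2mλ²)
KE = (6.626 × 10^-34 J·s)² / (2 × 6.64 × 10^-27 kg × (3.27 × 10^-10 m)²)
KE = 3.09 × 10^-22 J
KE = 1.93 × 10^-3 eV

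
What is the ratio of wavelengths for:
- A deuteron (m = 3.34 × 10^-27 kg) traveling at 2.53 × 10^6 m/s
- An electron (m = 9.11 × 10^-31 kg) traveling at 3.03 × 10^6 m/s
λ₁/λ₂ = 3.27 × 10^-4

Using λ = h/(mv):

λ₁ = h/(m₁v₁) = 7.84 × 10^-14 m
λ₂ = h/(m₂v₂) = 2.40 × 10^-10 m

Ratio λ₁/λ₂ = (m₂v₂)/(m₁v₁)
         = (9.11 × 10^-31 kg × 3.03 × 10^6 m/s) / (3.34 × 10^-27 kg × 2.53 × 10^6 m/s)
         = 3.27 × 10^-4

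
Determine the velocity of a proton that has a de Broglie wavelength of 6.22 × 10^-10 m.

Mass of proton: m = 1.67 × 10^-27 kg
6.38 × 10^2 m/s

From the de Broglie relation λ = h/(mv), we solve for v:

v = h/(mλ)
v = (6.626 × 10^-34 J·s) / (1.67 × 10^-27 kg × 6.22 × 10^-10 m)
v = 6.38 × 10^2 m/s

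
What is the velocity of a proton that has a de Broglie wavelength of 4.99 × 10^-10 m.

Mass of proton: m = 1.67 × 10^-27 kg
7.95 × 10^2 m/s

From the de Broglie relation λ = h/(mv), we solve for v:

v = h/(mλ)
v = (6.626 × 10^-34 J·s) / (1.67 × 10^-27 kg × 4.99 × 10^-10 m)
v = 7.95 × 10^2 m/s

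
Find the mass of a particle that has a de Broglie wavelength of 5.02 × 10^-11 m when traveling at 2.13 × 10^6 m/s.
6.20 × 10^-30 kg

From the de Broglie relation λ = h/(mv), we solve for m:

m = h/(λv)
m = (6.626 × 10^-34 J·s) / (5.02 × 10^-11 m × 2.13 × 10^6 m/s)
m = 6.20 × 10^-30 kg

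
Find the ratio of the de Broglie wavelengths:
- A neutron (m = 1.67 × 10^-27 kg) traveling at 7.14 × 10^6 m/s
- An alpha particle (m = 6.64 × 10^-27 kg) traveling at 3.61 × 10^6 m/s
λ₁/λ₂ = 2.01

Using λ = h/(mv):

λ₁ = h/(m₁v₁) = 5.56 × 10^-14 m
λ₂ = h/(m₂v₂) = 2.76 × 10^-14 m

Ratio λ₁/λ₂ = (m₂v₂)/(m₁v₁)
         = (6.64 × 10^-27 kg × 3.61 × 10^6 m/s) / (1.67 × 10^-27 kg × 7.14 × 10^6 m/s)
         = 2.01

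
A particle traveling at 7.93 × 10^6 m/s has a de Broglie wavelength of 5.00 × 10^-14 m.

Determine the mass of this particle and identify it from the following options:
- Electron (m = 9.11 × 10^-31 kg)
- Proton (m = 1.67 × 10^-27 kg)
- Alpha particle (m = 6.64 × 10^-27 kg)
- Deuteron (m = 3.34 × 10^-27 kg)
The particle is a proton.

From λ = h/(mv), solve for mass:

m = h/(λv)
m = (6.626 × 10^-34 J·s) / (5.00 × 10^-14 m × 7.93 × 10^6 m/s)
m = 1.67 × 10^-27 kg

Comparing with the listed masses, this is closest to a proton.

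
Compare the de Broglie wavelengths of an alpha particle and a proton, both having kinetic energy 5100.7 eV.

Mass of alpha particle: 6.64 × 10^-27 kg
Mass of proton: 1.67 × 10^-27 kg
The proton has the longer wavelength.

Using λ = h/√(2mKE):

For alpha particle: λ₁ = h/√(2m₁KE) = 2.01 × 10^-13 m
For proton: λ₂ = h/√(2m₂KE) = 4.01 × 10^-13 m

Since λ ∝ 1/√m at constant kinetic energy, the lighter particle has the longer wavelength.

The proton has the longer de Broglie wavelength.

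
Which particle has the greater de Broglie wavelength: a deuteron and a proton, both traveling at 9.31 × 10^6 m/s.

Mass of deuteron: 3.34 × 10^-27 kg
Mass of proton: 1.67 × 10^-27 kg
The proton has the longer wavelength.

Using λ = h/(mv), since both particles have the same velocity, the wavelength depends only on mass.

For deuteron: λ₁ = h/(m₁v) = 2.13 × 10^-14 m
For proton: λ₂ = h/(m₂v) = 4.26 × 10^-14 m

Since λ ∝ 1/m at constant velocity, the lighter particle has the longer wavelength.

The proton has the longer de Broglie wavelength.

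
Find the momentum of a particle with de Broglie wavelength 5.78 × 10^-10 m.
1.15 × 10^-24 kg·m/s

From the de Broglie relation λ = h/p, we solve for p:

p = h/λ
p = (6.626 × 10^-34 J·s) / (5.78 × 10^-10 m)
p = 1.15 × 10^-24 kg·m/s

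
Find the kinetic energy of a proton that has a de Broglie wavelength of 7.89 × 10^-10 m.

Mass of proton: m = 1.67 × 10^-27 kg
2.11 × 10^-22 J (or 1.32 × 10^-3 eV)

From λ = h/√(2mKE), we solve for KE:

λ² = h²/(2mKE)
KE = h²/(2mλ²)
KE = (6.626 × 10^-34 J·s)² / (2 × 1.67 × 10^-27 kg × (7.89 × 10^-10 m)²)
KE = 2.11 × 10^-22 J
KE = 1.32 × 10^-3 eV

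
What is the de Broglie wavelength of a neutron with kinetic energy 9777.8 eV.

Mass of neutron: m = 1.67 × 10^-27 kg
2.90 × 10^-13 m

Using λ = h/√(2mKE):

First convert KE to Joules: KE = 9777.8 eV = 1.567 × 10^-15 J

λ = h/√(2mKE)
λ = (6.626 × 10^-34 J·s) / √(2 × 1.67 × 10^-27 kg × 1.567 × 10^-15 J)
λ = 2.90 × 10^-13 m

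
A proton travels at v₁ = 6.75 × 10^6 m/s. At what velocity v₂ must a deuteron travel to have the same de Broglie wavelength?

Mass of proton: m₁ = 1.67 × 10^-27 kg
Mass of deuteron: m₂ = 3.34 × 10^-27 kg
v₂ = 3.38 × 10^6 m/s

For equal de Broglie wavelengths: λ₁ = λ₂

h/(m₁v₁) = h/(m₂v₂)
m₁v₁ = m₂v₂
v₂ = v₁ · (m₁/m₂)

v₂ = 6.75 × 10^6 m/s × (1.67 × 10^-27 kg / 3.34 × 10^-27 kg)
v₂ = 3.38 × 10^6 m/s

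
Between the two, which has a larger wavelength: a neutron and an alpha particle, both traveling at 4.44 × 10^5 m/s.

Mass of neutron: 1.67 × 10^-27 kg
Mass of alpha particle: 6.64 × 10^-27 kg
The neutron has the longer wavelength.

Using λ = h/(mv), since both particles have the same velocity, the wavelength depends only on mass.

For neutron: λ₁ = h/(m₁v) = 8.94 × 10^-13 m
For alpha particle: λ₂ = h/(m₂v) = 2.25 × 10^-13 m

Since λ ∝ 1/m at constant velocity, the lighter particle has the longer wavelength.

The neutron has the longer de Broglie wavelength.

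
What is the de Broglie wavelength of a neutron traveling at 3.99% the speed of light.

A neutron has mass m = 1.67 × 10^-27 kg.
3.32 × 10^-14 m

Using the de Broglie relation λ = h/(mv):

v = 3.99% × c = 1.196 × 10^7 m/s

λ = h/(mv)
λ = (6.626 × 10^-34 J·s) / (1.67 × 10^-27 kg × 1.196 × 10^7 m/s)
λ = 3.32 × 10^-14 m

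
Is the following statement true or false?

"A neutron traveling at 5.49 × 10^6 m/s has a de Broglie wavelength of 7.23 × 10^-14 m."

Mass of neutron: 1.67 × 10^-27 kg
True

The claim is correct.

Using λ = h/(mv):
λ = (6.626 × 10^-34 J·s) / (1.67 × 10^-27 kg × 5.49 × 10^6 m/s)
λ = 7.23 × 10^-14 m

This matches the claimed value.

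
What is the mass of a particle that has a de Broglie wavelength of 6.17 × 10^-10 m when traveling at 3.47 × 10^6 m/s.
3.09 × 10^-31 kg

From the de Broglie relation λ = h/(mv), we solve for m:

m = h/(λv)
m = (6.626 × 10^-34 J·s) / (6.17 × 10^-10 m × 3.47 × 10^6 m/s)
m = 3.09 × 10^-31 kg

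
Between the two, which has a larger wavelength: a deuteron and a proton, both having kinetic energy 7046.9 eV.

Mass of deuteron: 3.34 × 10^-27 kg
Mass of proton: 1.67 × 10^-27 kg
The proton has the longer wavelength.

Using λ = h/√(2mKE):

For deuteron: λ₁ = h/√(2m₁KE) = 2.41 × 10^-13 m
For proton: λ₂ = h/√(2m₂KE) = 3.41 × 10^-13 m

Since λ ∝ 1/√m at constant kinetic energy, the lighter particle has the longer wavelength.

The proton has the longer de Broglie wavelength.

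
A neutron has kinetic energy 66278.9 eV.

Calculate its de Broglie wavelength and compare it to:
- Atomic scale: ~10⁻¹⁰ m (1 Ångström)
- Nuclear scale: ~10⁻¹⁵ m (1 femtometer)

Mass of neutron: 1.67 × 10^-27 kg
λ = 1.11 × 10^-13 m, which is between nuclear and atomic scales.

Using λ = h/√(2mKE):

KE = 66278.9 eV = 1.062 × 10^-14 J

λ = h/√(2mKE)
λ = (6.626 × 10^-34 J·s) / √(2 × 1.67 × 10^-27 kg × 1.062 × 10^-14 J)
λ = 1.11 × 10^-13 m

Comparison:
- Atomic scale (10⁻¹⁰ m): λ is 0.0011× this size
- Nuclear scale (10⁻¹⁵ m): λ is 1.1e+02× this size

The wavelength is between nuclear and atomic scales.

This wavelength is appropriate for probing atomic structure but too large for nuclear physics experiments.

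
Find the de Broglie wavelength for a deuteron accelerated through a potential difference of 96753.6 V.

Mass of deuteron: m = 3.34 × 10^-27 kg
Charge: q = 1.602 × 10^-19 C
6.51 × 10^-14 m

When a particle is accelerated through voltage V, it gains kinetic energy KE = qV.

The de Broglie wavelength is then λ = h/√(2mqV):

λ = h/√(2mqV)
λ = (6.626 × 10^-34 J·s) / √(2 × 3.34 × 10^-27 kg × 1.602 × 10^-19 C × 96753.6 V)
λ = 6.51 × 10^-14 m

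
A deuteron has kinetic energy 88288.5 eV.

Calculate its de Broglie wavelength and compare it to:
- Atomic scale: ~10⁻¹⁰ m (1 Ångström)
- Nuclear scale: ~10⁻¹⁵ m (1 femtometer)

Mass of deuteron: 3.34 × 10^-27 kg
λ = 6.82 × 10^-14 m, which is between nuclear and atomic scales.

Using λ = h/√(2mKE):

KE = 88288.5 eV = 1.415 × 10^-14 J

λ = h/√(2mKE)
λ = (6.626 × 10^-34 J·s) / √(2 × 3.34 × 10^-27 kg × 1.415 × 10^-14 J)
λ = 6.82 × 10^-14 m

Comparison:
- Atomic scale (10⁻¹⁰ m): λ is 0.00068× this size
- Nuclear scale (10⁻¹⁵ m): λ is 68× this size

The wavelength is between nuclear and atomic scales.

This wavelength is appropriate for probing atomic structure but too large for nuclear physics experiments.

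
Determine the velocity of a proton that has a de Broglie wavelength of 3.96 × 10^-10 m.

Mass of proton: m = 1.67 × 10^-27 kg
1.00 × 10^3 m/s

From the de Broglie relation λ = h/(mv), we solve for v:

v = h/(mλ)
v = (6.626 × 10^-34 J·s) / (1.67 × 10^-27 kg × 3.96 × 10^-10 m)
v = 1.00 × 10^3 m/s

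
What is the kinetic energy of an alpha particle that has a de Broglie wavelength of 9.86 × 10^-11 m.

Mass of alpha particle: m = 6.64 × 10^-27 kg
3.40 × 10^-21 J (or 0.0212 eV)

From λ = h/√(2mKE), we solve for KE:

λ² = h²/(2mKE)
KE = h²/(2mλ²)
KE = (6.626 × 10^-34 J·s)² / (2 × 6.64 × 10^-27 kg × (9.86 × 10^-11 m)²)
KE = 3.40 × 10^-21 J
KE = 0.0212 eV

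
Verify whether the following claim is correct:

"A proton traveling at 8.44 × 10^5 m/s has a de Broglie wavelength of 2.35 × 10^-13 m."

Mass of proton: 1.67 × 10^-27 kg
False

The claim is incorrect.

Using λ = h/(mv):
λ = (6.626 × 10^-34 J·s) / (1.67 × 10^-27 kg × 8.44 × 10^5 m/s)
λ = 4.70 × 10^-13 m

The actual wavelength differs from the claimed 2.35 × 10^-13 m.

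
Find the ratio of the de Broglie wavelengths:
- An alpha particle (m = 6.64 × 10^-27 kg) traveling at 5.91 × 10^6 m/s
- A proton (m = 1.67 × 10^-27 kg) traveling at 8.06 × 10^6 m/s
λ₁/λ₂ = 0.343

Using λ = h/(mv):

λ₁ = h/(m₁v₁) = 1.69 × 10^-14 m
λ₂ = h/(m₂v₂) = 4.92 × 10^-14 m

Ratio λ₁/λ₂ = (m₂v₂)/(m₁v₁)
         = (1.67 × 10^-27 kg × 8.06 × 10^6 m/s) / (6.64 × 10^-27 kg × 5.91 × 10^6 m/s)
         = 0.343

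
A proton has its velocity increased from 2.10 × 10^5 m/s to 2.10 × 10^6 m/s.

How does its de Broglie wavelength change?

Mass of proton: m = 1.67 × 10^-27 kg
The wavelength decreases by a factor of 10.

Using λ = h/(mv):

Initial wavelength: λ₁ = h/(mv₁) = 1.89 × 10^-12 m
Final wavelength: λ₂ = h/(mv₂) = 1.89 × 10^-13 m

Since λ ∝ 1/v, when velocity increases by a factor of 10, the wavelength decreases by a factor of 10.

λ₂/λ₁ = v₁/v₂ = 1/10

The wavelength decreases by a factor of 10.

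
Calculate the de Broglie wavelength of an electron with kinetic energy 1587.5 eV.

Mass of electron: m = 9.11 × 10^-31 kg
3.08 × 10^-11 m

Using λ = h/√(2mKE):

First convert KE to Joules: KE = 1587.5 eV = 2.543 × 10^-16 J

λ = h/√(2mKE)
λ = (6.626 × 10^-34 J·s) / √(2 × 9.11 × 10^-31 kg × 2.543 × 10^-16 J)
λ = 3.08 × 10^-11 m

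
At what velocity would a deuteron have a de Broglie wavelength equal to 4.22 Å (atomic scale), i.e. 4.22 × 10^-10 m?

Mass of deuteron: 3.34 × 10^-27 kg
4.70 × 10^2 m/s

From λ = h/(mv), solve for v:

v = h/(mλ)
v = (6.626 × 10^-34 J·s) / (3.34 × 10^-27 kg × 4.22 × 10^-10 m)
v = 4.70 × 10^2 m/s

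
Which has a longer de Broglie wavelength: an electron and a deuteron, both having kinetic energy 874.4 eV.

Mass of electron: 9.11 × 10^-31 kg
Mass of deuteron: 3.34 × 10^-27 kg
The electron has the longer wavelength.

Using λ = h/√(2mKE):

For electron: λ₁ = h/√(2m₁KE) = 4.15 × 10^-11 m
For deuteron: λ₂ = h/√(2m₂KE) = 6.85 × 10^-13 m

Since λ ∝ 1/√m at constant kinetic energy, the lighter particle has the longer wavelength.

The electron has the longer de Broglie wavelength.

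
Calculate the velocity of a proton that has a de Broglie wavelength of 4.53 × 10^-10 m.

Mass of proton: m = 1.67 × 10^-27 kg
8.76 × 10^2 m/s

From the de Broglie relation λ = h/(mv), we solve for v:

v = h/(mλ)
v = (6.626 × 10^-34 J·s) / (1.67 × 10^-27 kg × 4.53 × 10^-10 m)
v = 8.76 × 10^2 m/s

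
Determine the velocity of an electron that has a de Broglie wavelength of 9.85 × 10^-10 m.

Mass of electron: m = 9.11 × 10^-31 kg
7.38 × 10^5 m/s

From the de Broglie relation λ = h/(mv), we solve for v:

v = h/(mλ)
v = (6.626 × 10^-34 J·s) / (9.11 × 10^-31 kg × 9.85 × 10^-10 m)
v = 7.38 × 10^5 m/s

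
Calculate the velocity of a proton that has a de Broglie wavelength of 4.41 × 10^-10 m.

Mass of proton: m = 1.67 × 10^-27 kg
9.00 × 10^2 m/s

From the de Broglie relation λ = h/(mv), we solve for v:

v = h/(mλ)
v = (6.626 × 10^-34 J·s) / (1.67 × 10^-27 kg × 4.41 × 10^-10 m)
v = 9.00 × 10^2 m/s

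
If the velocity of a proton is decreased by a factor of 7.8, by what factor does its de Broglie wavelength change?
The wavelength increases by a factor of 7.8.

From λ = h/(mv), the wavelength is inversely proportional to velocity:

λ ∝ 1/v

If v → v/7.8, then λ → 7.8λ

When velocity is decreased by a factor of 7.8, the wavelength increases by a factor of 7.8.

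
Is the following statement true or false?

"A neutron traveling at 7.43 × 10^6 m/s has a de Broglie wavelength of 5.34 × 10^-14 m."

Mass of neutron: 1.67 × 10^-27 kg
True

The claim is correct.

Using λ = h/(mv):
λ = (6.626 × 10^-34 J·s) / (1.67 × 10^-27 kg × 7.43 × 10^6 m/s)
λ = 5.34 × 10^-14 m

This matches the claimed value.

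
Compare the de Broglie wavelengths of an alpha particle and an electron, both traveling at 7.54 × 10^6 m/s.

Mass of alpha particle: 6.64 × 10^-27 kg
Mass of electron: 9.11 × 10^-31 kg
The electron has the longer wavelength.

Using λ = h/(mv), since both particles have the same velocity, the wavelength depends only on mass.

For alpha particle: λ₁ = h/(m₁v) = 1.32 × 10^-14 m
For electron: λ₂ = h/(m₂v) = 9.65 × 10^-11 m

Since λ ∝ 1/m at constant velocity, the lighter particle has the longer wavelength.

The electron has the longer de Broglie wavelength.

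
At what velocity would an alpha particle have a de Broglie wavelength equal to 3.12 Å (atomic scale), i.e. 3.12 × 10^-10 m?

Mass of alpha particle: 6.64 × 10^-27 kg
3.20 × 10^2 m/s

From λ = h/(mv), solve for v:

v = h/(mλ)
v = (6.626 × 10^-34 J·s) / (6.64 × 10^-27 kg × 3.12 × 10^-10 m)
v = 3.20 × 10^2 m/s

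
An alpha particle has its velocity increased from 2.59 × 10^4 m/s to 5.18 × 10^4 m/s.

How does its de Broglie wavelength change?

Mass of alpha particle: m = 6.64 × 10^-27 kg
The wavelength decreases by a factor of 2.

Using λ = h/(mv):

Initial wavelength: λ₁ = h/(mv₁) = 3.85 × 10^-12 m
Final wavelength: λ₂ = h/(mv₂) = 1.93 × 10^-12 m

Since λ ∝ 1/v, when velocity increases by a factor of 2, the wavelength decreases by a factor of 2.

λ₂/λ₁ = v₁/v₂ = 1/2

The wavelength decreases by a factor of 2.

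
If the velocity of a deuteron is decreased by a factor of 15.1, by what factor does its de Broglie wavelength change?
The wavelength increases by a factor of 15.1.

From λ = h/(mv), the wavelength is inversely proportional to velocity:

λ ∝ 1/v

If v → v/15.1, then λ → 15.1λ

When velocity is decreased by a factor of 15.1, the wavelength increases by a factor of 15.1.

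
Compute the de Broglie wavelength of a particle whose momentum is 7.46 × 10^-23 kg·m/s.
8.88 × 10^-12 m

Using the de Broglie relation λ = h/p:

λ = h/p
λ = (6.626 × 10^-34 J·s) / (7.46 × 10^-23 kg·m/s)
λ = 8.88 × 10^-12 m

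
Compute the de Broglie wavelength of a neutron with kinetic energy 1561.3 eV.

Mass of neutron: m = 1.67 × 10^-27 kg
7.25 × 10^-13 m

Using λ = h/√(2mKE):

First convert KE to Joules: KE = 1561.3 eV = 2.501 × 10^-16 J

λ = h/√(2mKE)
λ = (6.626 × 10^-34 J·s) / √(2 × 1.67 × 10^-27 kg × 2.501 × 10^-16 J)
λ = 7.25 × 10^-13 m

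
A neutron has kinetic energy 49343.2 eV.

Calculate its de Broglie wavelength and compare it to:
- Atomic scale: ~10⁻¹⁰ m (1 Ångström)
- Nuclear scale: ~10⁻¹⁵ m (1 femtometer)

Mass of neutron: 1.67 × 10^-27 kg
λ = 1.29 × 10^-13 m, which is between nuclear and atomic scales.

Using λ = h/√(2mKE):

KE = 49343.2 eV = 7.906 × 10^-15 J

λ = h/√(2mKE)
λ = (6.626 × 10^-34 J·s) / √(2 × 1.67 × 10^-27 kg × 7.906 × 10^-15 J)
λ = 1.29 × 10^-13 m

Comparison:
- Atomic scale (10⁻¹⁰ m): λ is 0.0013× this size
- Nuclear scale (10⁻¹⁵ m): λ is 1.3e+02× this size

The wavelength is between nuclear and atomic scales.

This wavelength is appropriate for probing atomic structure but too large for nuclear physics experiments.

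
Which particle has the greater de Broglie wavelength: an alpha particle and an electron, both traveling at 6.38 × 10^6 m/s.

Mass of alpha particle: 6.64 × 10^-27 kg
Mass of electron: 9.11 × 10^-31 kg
The electron has the longer wavelength.

Using λ = h/(mv), since both particles have the same velocity, the wavelength depends only on mass.

For alpha particle: λ₁ = h/(m₁v) = 1.56 × 10^-14 m
For electron: λ₂ = h/(m₂v) = 1.14 × 10^-10 m

Since λ ∝ 1/m at constant velocity, the lighter particle has the longer wavelength.

The electron has the longer de Broglie wavelength.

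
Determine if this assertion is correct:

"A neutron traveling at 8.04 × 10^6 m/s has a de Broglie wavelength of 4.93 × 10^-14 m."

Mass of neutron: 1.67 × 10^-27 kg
True

The claim is correct.

Using λ = h/(mv):
λ = (6.626 × 10^-34 J·s) / (1.67 × 10^-27 kg × 8.04 × 10^6 m/s)
λ = 4.93 × 10^-14 m

This matches the claimed value.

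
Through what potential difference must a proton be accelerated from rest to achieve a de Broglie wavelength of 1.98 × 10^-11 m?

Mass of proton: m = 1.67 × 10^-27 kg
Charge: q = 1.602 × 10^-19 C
2.09 V

From λ = h/√(2mqV), we solve for V:

λ² = h²/(2mqV)
V = h²/(2mqλ²)
V = (6.626 × 10^-34 J·s)² / (2 × 1.67 × 10^-27 kg × 1.602 × 10^-19 C × (1.98 × 10^-11 m)²)
V = 2.09 V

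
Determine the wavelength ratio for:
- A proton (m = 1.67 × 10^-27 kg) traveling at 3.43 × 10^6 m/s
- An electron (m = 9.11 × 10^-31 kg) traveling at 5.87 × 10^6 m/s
λ₁/λ₂ = 9.34 × 10^-4

Using λ = h/(mv):

λ₁ = h/(m₁v₁) = 1.16 × 10^-13 m
λ₂ = h/(m₂v₂) = 1.24 × 10^-10 m

Ratio λ₁/λ₂ = (m₂v₂)/(m₁v₁)
         = (9.11 × 10^-31 kg × 5.87 × 10^6 m/s) / (1.67 × 10^-27 kg × 3.43 × 10^6 m/s)
         = 9.34 × 10^-4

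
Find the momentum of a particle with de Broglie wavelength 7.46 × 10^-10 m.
8.88 × 10^-25 kg·m/s

From the de Broglie relation λ = h/p, we solve for p:

p = h/λ
p = (6.626 × 10^-34 J·s) / (7.46 × 10^-10 m)
p = 8.88 × 10^-25 kg·m/s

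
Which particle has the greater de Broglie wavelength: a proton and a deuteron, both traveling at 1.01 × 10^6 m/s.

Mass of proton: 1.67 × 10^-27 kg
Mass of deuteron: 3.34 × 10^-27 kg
The proton has the longer wavelength.

Using λ = h/(mv), since both particles have the same velocity, the wavelength depends only on mass.

For proton: λ₁ = h/(m₁v) = 3.93 × 10^-13 m
For deuteron: λ₂ = h/(m₂v) = 1.96 × 10^-13 m

Since λ ∝ 1/m at constant velocity, the lighter particle has the longer wavelength.

The proton has the longer de Broglie wavelength.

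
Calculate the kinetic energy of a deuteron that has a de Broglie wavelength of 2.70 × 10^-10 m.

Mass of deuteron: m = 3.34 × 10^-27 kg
9.02 × 10^-22 J (or 5.63 × 10^-3 eV)

From λ = h/√(2mKE), we solve for KE:

λ² = h²/(2mKE)
KE = h²/(2mλ²)
KE = (6.626 × 10^-34 J·s)² / (2 × 3.34 × 10^-27 kg × (2.70 × 10^-10 m)²)
KE = 9.02 × 10^-22 J
KE = 5.63 × 10^-3 eV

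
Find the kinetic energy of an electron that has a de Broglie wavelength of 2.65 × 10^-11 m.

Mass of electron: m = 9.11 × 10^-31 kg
3.43 × 10^-16 J (or 2.14 × 10^3 eV)

From λ = h/√(2mKE), we solve for KE:

λ² = h²/(2mKE)
KE = h²/(2mλ²)
KE = (6.626 × 10^-34 J·s)² / (2 × 9.11 × 10^-31 kg × (2.65 × 10^-11 m)²)
KE = 3.43 × 10^-16 J
KE = 2.14 × 10^3 eV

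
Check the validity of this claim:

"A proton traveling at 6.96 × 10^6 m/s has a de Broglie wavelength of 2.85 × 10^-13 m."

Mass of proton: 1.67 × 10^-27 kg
False

The claim is incorrect.

Using λ = h/(mv):
λ = (6.626 × 10^-34 J·s) / (1.67 × 10^-27 kg × 6.96 × 10^6 m/s)
λ = 5.70 × 10^-14 m

The actual wavelength differs from the claimed 2.85 × 10^-13 m.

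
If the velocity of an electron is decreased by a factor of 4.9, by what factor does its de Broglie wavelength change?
The wavelength increases by a factor of 4.9.

From λ = h/(mv), the wavelength is inversely proportional to velocity:

λ ∝ 1/v

If v → v/4.9, then λ → 4.9λ

When velocity is decreased by a factor of 4.9, the wavelength increases by a factor of 4.9.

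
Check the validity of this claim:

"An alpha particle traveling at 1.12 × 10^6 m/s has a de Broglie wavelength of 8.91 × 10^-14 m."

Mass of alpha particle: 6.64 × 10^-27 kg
True

The claim is correct.

Using λ = h/(mv):
λ = (6.626 × 10^-34 J·s) / (6.64 × 10^-27 kg × 1.12 × 10^6 m/s)
λ = 8.91 × 10^-14 m

This matches the claimed value.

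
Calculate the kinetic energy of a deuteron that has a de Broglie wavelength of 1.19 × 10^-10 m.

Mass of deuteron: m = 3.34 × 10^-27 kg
4.64 × 10^-21 J (or 0.0290 eV)

From λ = h/√(2mKE), we solve for KE:

λ² = h²/(2mKE)
KE = h²/(2mλ²)
KE = (6.626 × 10^-34 J·s)² / (2 × 3.34 × 10^-27 kg × (1.19 × 10^-10 m)²)
KE = 4.64 × 10^-21 J
KE = 0.0290 eV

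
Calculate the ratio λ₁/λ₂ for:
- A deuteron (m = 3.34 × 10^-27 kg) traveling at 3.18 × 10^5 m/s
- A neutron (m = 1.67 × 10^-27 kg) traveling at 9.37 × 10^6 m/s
λ₁/λ₂ = 14.7

Using λ = h/(mv):

λ₁ = h/(m₁v₁) = 6.24 × 10^-13 m
λ₂ = h/(m₂v₂) = 4.23 × 10^-14 m

Ratio λ₁/λ₂ = (m₂v₂)/(m₁v₁)
         = (1.67 × 10^-27 kg × 9.37 × 10^6 m/s) / (3.34 × 10^-27 kg × 3.18 × 10^5 m/s)
         = 14.7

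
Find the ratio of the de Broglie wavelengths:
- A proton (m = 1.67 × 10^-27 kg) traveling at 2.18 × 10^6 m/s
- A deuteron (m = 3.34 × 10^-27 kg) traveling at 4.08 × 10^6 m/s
λ₁/λ₂ = 3.74

Using λ = h/(mv):

λ₁ = h/(m₁v₁) = 1.82 × 10^-13 m
λ₂ = h/(m₂v₂) = 4.86 × 10^-14 m

Ratio λ₁/λ₂ = (m₂v₂)/(m₁v₁)
         = (3.34 × 10^-27 kg × 4.08 × 10^6 m/s) / (1.67 × 10^-27 kg × 2.18 × 10^6 m/s)
         = 3.74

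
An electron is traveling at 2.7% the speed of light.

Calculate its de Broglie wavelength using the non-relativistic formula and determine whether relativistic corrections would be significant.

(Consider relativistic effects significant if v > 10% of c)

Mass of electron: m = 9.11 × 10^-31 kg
No, relativistic corrections are not needed.

Using the non-relativistic de Broglie formula λ = h/(mv):

v = 2.7% × c = 8.094 × 10^6 m/s

λ = h/(mv)
λ = (6.626 × 10^-34 J·s) / (9.11 × 10^-31 kg × 8.094 × 10^6 m/s)
λ = 8.99 × 10^-11 m

Since v = 2.7% of c < 10% of c, relativistic corrections are NOT significant and this non-relativistic result is a good approximation.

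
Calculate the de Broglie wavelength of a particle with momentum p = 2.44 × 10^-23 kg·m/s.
2.72 × 10^-11 m

Using the de Broglie relation λ = h/p:

λ = h/p
λ = (6.626 × 10^-34 J·s) / (2.44 × 10^-23 kg·m/s)
λ = 2.72 × 10^-11 m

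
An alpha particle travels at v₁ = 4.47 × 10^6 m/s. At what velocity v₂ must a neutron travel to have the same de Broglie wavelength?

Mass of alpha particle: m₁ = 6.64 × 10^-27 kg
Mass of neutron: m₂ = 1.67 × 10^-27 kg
v₂ = 1.78 × 10^7 m/s

For equal de Broglie wavelengths: λ₁ = λ₂

h/(m₁v₁) = h/(m₂v₂)
m₁v₁ = m₂v₂
v₂ = v₁ · (m₁/m₂)

v₂ = 4.47 × 10^6 m/s × (6.64 × 10^-27 kg / 1.67 × 10^-27 kg)
v₂ = 1.78 × 10^7 m/s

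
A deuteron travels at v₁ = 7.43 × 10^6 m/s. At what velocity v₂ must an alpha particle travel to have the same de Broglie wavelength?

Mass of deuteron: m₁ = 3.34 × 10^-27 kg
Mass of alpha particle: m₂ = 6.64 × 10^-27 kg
v₂ = 3.74 × 10^6 m/s

For equal de Broglie wavelengths: λ₁ = λ₂

h/(m₁v₁) = h/(m₂v₂)
m₁v₁ = m₂v₂
v₂ = v₁ · (m₁/m₂)

v₂ = 7.43 × 10^6 m/s × (3.34 × 10^-27 kg / 6.64 × 10^-27 kg)
v₂ = 3.74 × 10^6 m/s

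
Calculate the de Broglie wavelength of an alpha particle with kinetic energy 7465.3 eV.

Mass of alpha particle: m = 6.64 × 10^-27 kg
1.66 × 10^-13 m

Using λ = h/√(2mKE):

First convert KE to Joules: KE = 7465.3 eV = 1.196 × 10^-15 J

λ = h/√(2mKE)
λ = (6.626 × 10^-34 J·s) / √(2 × 6.64 × 10^-27 kg × 1.196 × 10^-15 J)
λ = 1.66 × 10^-13 m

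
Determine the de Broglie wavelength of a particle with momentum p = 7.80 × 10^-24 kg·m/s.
8.49 × 10^-11 m

Using the de Broglie relation λ = h/p:

λ = h/p
λ = (6.626 × 10^-34 J·s) / (7.80 × 10^-24 kg·m/s)
λ = 8.49 × 10^-11 m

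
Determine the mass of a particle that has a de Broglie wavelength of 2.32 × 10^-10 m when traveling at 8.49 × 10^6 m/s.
3.36 × 10^-31 kg

From the de Broglie relation λ = h/(mv), we solve for m:

m = h/(λv)
m = (6.626 × 10^-34 J·s) / (2.32 × 10^-10 m × 8.49 × 10^6 m/s)
m = 3.36 × 10^-31 kg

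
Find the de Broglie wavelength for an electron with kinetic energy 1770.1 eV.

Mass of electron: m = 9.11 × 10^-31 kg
2.91 × 10^-11 m

Using λ = h/√(2mKE):

First convert KE to Joules: KE = 1770.1 eV = 2.836 × 10^-16 J

λ = h/√(2mKE)
λ = (6.626 × 10^-34 J·s) / √(2 × 9.11 × 10^-31 kg × 2.836 × 10^-16 J)
λ = 2.91 × 10^-11 m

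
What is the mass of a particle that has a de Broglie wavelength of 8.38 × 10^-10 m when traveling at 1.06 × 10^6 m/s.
7.46 × 10^-31 kg

From the de Broglie relation λ = h/(mv), we solve for m:

m = h/(λv)
m = (6.626 × 10^-34 J·s) / (8.38 × 10^-10 m × 1.06 × 10^6 m/s)
m = 7.46 × 10^-31 kg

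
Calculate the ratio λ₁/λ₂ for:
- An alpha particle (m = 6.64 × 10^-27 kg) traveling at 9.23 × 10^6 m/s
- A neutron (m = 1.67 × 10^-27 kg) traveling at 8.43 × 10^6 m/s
λ₁/λ₂ = 0.230

Using λ = h/(mv):

λ₁ = h/(m₁v₁) = 1.08 × 10^-14 m
λ₂ = h/(m₂v₂) = 4.71 × 10^-14 m

Ratio λ₁/λ₂ = (m₂v₂)/(m₁v₁)
         = (1.67 × 10^-27 kg × 8.43 × 10^6 m/s) / (6.64 × 10^-27 kg × 9.23 × 10^6 m/s)
         = 0.230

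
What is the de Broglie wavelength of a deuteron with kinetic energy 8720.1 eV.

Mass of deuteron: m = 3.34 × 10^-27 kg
2.17 × 10^-13 m

Using λ = h/√(2mKE):

First convert KE to Joules: KE = 8720.1 eV = 1.397 × 10^-15 J

λ = h/√(2mKE)
λ = (6.626 × 10^-34 J·s) / √(2 × 3.34 × 10^-27 kg × 1.397 × 10^-15 J)
λ = 2.17 × 10^-13 m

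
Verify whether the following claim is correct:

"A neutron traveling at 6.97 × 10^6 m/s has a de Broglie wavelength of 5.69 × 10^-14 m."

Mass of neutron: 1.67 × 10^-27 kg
True

The claim is correct.

Using λ = h/(mv):
λ = (6.626 × 10^-34 J·s) / (1.67 × 10^-27 kg × 6.97 × 10^6 m/s)
λ = 5.69 × 10^-14 m

This matches the claimed value.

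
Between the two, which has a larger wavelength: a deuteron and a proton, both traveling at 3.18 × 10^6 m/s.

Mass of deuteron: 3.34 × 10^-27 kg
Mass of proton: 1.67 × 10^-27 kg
The proton has the longer wavelength.

Using λ = h/(mv), since both particles have the same velocity, the wavelength depends only on mass.

For deuteron: λ₁ = h/(m₁v) = 6.24 × 10^-14 m
For proton: λ₂ = h/(m₂v) = 1.25 × 10^-13 m

Since λ ∝ 1/m at constant velocity, the lighter particle has the longer wavelength.

The proton has the longer de Broglie wavelength.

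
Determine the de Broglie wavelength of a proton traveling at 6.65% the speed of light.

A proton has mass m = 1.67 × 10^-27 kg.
1.99 × 10^-14 m

Using the de Broglie relation λ = h/(mv):

v = 6.65% × c = 1.994 × 10^7 m/s

λ = h/(mv)
λ = (6.626 × 10^-34 J·s) / (1.67 × 10^-27 kg × 1.994 × 10^7 m/s)
λ = 1.99 × 10^-14 m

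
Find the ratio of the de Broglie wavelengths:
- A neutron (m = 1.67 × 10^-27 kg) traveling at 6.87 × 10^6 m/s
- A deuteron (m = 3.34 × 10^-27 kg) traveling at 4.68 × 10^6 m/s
λ₁/λ₂ = 1.36

Using λ = h/(mv):

λ₁ = h/(m₁v₁) = 5.78 × 10^-14 m
λ₂ = h/(m₂v₂) = 4.24 × 10^-14 m

Ratio λ₁/λ₂ = (m₂v₂)/(m₁v₁)
         = (3.34 × 10^-27 kg × 4.68 × 10^6 m/s) / (1.67 × 10^-27 kg × 6.87 × 10^6 m/s)
         = 1.36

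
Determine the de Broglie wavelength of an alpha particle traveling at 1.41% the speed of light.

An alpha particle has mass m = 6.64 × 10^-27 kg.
2.36 × 10^-14 m

Using the de Broglie relation λ = h/(mv):

v = 1.41% × c = 4.227 × 10^6 m/s

λ = h/(mv)
λ = (6.626 × 10^-34 J·s) / (6.64 × 10^-27 kg × 4.227 × 10^6 m/s)
λ = 2.36 × 10^-14 m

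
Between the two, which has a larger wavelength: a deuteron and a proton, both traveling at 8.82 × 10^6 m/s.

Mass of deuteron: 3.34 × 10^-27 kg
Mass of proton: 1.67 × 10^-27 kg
The proton has the longer wavelength.

Using λ = h/(mv), since both particles have the same velocity, the wavelength depends only on mass.

For deuteron: λ₁ = h/(m₁v) = 2.25 × 10^-14 m
For proton: λ₂ = h/(m₂v) = 4.50 × 10^-14 m

Since λ ∝ 1/m at constant velocity, the lighter particle has the longer wavelength.

The proton has the longer de Broglie wavelength.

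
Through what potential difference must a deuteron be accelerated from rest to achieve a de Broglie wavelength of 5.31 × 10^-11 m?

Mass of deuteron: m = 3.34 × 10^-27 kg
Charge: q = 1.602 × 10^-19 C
1.46 × 10^-1 V

From λ = h/√(2mqV), we solve for V:

λ² = h²/(2mqV)
V = h²/(2mqλ²)
V = (6.626 × 10^-34 J·s)² / (2 × 3.34 × 10^-27 kg × 1.602 × 10^-19 C × (5.31 × 10^-11 m)²)
V = 1.46 × 10^-1 V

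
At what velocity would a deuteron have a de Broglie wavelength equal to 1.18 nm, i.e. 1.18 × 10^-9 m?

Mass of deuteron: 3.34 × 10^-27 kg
1.68 × 10^2 m/s

From λ = h/(mv), solve for v:

v = h/(mλ)
v = (6.626 × 10^-34 J·s) / (3.34 × 10^-27 kg × 1.18 × 10^-9 m)
v = 1.68 × 10^2 m/s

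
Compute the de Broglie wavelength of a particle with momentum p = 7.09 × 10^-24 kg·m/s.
9.35 × 10^-11 m

Using the de Broglie relation λ = h/p:

λ = h/p
λ = (6.626 × 10^-34 J·s) / (7.09 × 10^-24 kg·m/s)
λ = 9.35 × 10^-11 m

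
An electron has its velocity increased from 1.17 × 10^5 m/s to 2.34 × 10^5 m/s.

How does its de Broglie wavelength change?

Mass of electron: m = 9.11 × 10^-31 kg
The wavelength decreases by a factor of 2.

Using λ = h/(mv):

Initial wavelength: λ₁ = h/(mv₁) = 6.22 × 10^-9 m
Final wavelength: λ₂ = h/(mv₂) = 3.11 × 10^-9 m

Since λ ∝ 1/v, when velocity increases by a factor of 2, the wavelength decreases by a factor of 2.

λ₂/λ₁ = v₁/v₂ = 1/2

The wavelength decreases by a factor of 2.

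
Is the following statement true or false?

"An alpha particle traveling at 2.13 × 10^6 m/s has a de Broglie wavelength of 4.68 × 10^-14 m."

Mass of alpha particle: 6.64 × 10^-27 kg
True

The claim is correct.

Using λ = h/(mv):
λ = (6.626 × 10^-34 J·s) / (6.64 × 10^-27 kg × 2.13 × 10^6 m/s)
λ = 4.68 × 10^-14 m

This matches the claimed value.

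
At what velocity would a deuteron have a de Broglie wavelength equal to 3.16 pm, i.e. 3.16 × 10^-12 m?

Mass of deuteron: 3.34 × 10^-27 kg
6.28 × 10^4 m/s

From λ = h/(mv), solve for v:

v = h/(mλ)
v = (6.626 × 10^-34 J·s) / (3.34 × 10^-27 kg × 3.16 × 10^-12 m)
v = 6.28 × 10^4 m/s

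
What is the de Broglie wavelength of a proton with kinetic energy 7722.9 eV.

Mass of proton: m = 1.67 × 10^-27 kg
3.26 × 10^-13 m

Using λ = h/√(2mKE):

First convert KE to Joules: KE = 7722.9 eV = 1.237 × 10^-15 J

λ = h/√(2mKE)
λ = (6.626 × 10^-34 J·s) / √(2 × 1.67 × 10^-27 kg × 1.237 × 10^-15 J)
λ = 3.26 × 10^-13 m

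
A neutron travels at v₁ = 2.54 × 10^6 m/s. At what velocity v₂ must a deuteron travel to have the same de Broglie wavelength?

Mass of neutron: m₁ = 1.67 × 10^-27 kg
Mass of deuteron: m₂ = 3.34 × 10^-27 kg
v₂ = 1.27 × 10^6 m/s

For equal de Broglie wavelengths: λ₁ = λ₂

h/(m₁v₁) = h/(m₂v₂)
m₁v₁ = m₂v₂
v₂ = v₁ · (m₁/m₂)

v₂ = 2.54 × 10^6 m/s × (1.67 × 10^-27 kg / 3.34 × 10^-27 kg)
v₂ = 1.27 × 10^6 m/s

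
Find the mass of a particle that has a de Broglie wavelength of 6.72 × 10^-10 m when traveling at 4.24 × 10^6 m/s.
2.33 × 10^-31 kg

From the de Broglie relation λ = h/(mv), we solve for m:

m = h/(λv)
m = (6.626 × 10^-34 J·s) / (6.72 × 10^-10 m × 4.24 × 10^6 m/s)
m = 2.33 × 10^-31 kg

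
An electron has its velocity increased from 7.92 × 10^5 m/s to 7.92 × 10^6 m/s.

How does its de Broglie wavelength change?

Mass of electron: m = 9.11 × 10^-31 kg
The wavelength decreases by a factor of 10.

Using λ = h/(mv):

Initial wavelength: λ₁ = h/(mv₁) = 9.18 × 10^-10 m
Final wavelength: λ₂ = h/(mv₂) = 9.18 × 10^-11 m

Since λ ∝ 1/v, when velocity increases by a factor of 10, the wavelength decreases by a factor of 10.

λ₂/λ₁ = v₁/v₂ = 1/10

The wavelength decreases by a factor of 10.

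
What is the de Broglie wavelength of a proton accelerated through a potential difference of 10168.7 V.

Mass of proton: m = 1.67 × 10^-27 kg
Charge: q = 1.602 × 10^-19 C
2.84 × 10^-13 m

When a particle is accelerated through voltage V, it gains kinetic energy KE = qV.

The de Broglie wavelength is then λ = h/√(2mqV):

λ = h/√(2mqV)
λ = (6.626 × 10^-34 J·s) / √(2 × 1.67 × 10^-27 kg × 1.602 × 10^-19 C × 10168.7 V)
λ = 2.84 × 10^-13 m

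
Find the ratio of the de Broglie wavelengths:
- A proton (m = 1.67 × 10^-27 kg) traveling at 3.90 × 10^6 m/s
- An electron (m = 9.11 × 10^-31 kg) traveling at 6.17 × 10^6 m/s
λ₁/λ₂ = 8.63 × 10^-4

Using λ = h/(mv):

λ₁ = h/(m₁v₁) = 1.02 × 10^-13 m
λ₂ = h/(m₂v₂) = 1.18 × 10^-10 m

Ratio λ₁/λ₂ = (m₂v₂)/(m₁v₁)
         = (9.11 × 10^-31 kg × 6.17 × 10^6 m/s) / (1.67 × 10^-27 kg × 3.90 × 10^6 m/s)
         = 8.63 × 10^-4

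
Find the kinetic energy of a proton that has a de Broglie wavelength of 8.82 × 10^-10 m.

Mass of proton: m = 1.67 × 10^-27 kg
1.69 × 10^-22 J (or 1.05 × 10^-3 eV)

From λ = h/√(2mKE), we solve for KE:

λ² = h²/(2mKE)
KE = h²/(2mλ²)
KE = (6.626 × 10^-34 J·s)² / (2 × 1.67 × 10^-27 kg × (8.82 × 10^-10 m)²)
KE = 1.69 × 10^-22 J
KE = 1.05 × 10^-3 eV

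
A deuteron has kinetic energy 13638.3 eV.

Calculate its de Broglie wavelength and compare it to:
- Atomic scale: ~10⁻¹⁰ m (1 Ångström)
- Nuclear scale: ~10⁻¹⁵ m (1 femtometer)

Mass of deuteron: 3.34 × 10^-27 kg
λ = 1.73 × 10^-13 m, which is between nuclear and atomic scales.

Using λ = h/√(2mKE):

KE = 13638.3 eV = 2.185 × 10^-15 J

λ = h/√(2mKE)
λ = (6.626 × 10^-34 J·s) / √(2 × 3.34 × 10^-27 kg × 2.185 × 10^-15 J)
λ = 1.73 × 10^-13 m

Comparison:
- Atomic scale (10⁻¹⁰ m): λ is 0.0017× this size
- Nuclear scale (10⁻¹⁵ m): λ is 1.7e+02× this size

The wavelength is between nuclear and atomic scales.

This wavelength is appropriate for probing atomic structure but too large for nuclear physics experiments.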